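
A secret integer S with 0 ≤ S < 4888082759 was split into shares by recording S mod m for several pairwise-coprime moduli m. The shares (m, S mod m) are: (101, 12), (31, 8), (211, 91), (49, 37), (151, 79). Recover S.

3439974869

The moduli are pairwise coprime; N = 101·31·211·49·151 = 4888082759.
N/101 = 48396859; 48396859 ≡ 83 (mod 101); 83·28 ≡ 1, so inverse 28.
N/31 = 157680089; 157680089 ≡ 15 (mod 31); 15·29 ≡ 1, so inverse 29.
N/211 = 23166269; 23166269 ≡ 157 (mod 211); 157·168 ≡ 1, so inverse 168.
N/49 = 99756791; 99756791 ≡ 43 (mod 49); 43·8 ≡ 1, so inverse 8.
N/151 = 32371409; 32371409 ≡ 29 (mod 151); 29·125 ≡ 1, so inverse 125.
S ≡ 12·48396859·28 + 8·157680089·29 + 91·23166269·168 + 37·99756791·8 + 79·32371409·125 = 756204719755.
756204719755 mod 4888082759 = 3439974869.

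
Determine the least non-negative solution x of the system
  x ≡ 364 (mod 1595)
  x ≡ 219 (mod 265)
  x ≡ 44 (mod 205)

Combine the congruences pairwise.
gcd(1595, 265) = 5 and 5 | (219 − 364), so the pair is consistent; merging gives x ≡ 38644 (mod 84535), where 84535 = lcm(1595, 265).
gcd(84535, 205) = 5 and 5 | (44 − 38644), so the pair is consistent; merging gives x ≡ 2743764 (mod 3465935), where 3465935 = lcm(84535, 205).
The solution is unique modulo lcm(1595, 265, 205) = 3465935.

2743764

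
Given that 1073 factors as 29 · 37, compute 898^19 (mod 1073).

Mod 29: 898 ≡ 28; 28^19 ≡ 28 (mod 29).
Mod 37: 898 ≡ 10; 10^19 ≡ 10 (mod 37).
Combine by CRT: x ≡ 28 (mod 29), x ≡ 10 (mod 37) ⇒ x ≡ 898 (mod 1073).

898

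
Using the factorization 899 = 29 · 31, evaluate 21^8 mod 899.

Mod 29: 21 ≡ 21; 21^8 ≡ 20 (mod 29).
Mod 31: 21 ≡ 21; 21^8 ≡ 14 (mod 31).
Combine by CRT: x ≡ 20 (mod 29), x ≡ 14 (mod 31) ⇒ x ≡ 107 (mod 899).

107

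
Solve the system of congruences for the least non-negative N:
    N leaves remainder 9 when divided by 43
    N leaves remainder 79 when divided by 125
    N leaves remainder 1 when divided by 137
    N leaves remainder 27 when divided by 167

82774579

Combine the congruences pairwise.
From N ≡ 9 (mod 43) write N = 9 + 43t. Substituting into N ≡ 79 (mod 125) gives 43t ≡ 70 (mod 125), and since 43⁻¹ ≡ 32 (mod 125), t ≡ 115. Hence N ≡ 9 + 43·115 = 4954 (mod 5375).
From N ≡ 4954 (mod 5375) write N = 4954 + 5375t. Substituting into N ≡ 1 (mod 137) gives 5375t ≡ 116 (mod 137), and since 32⁻¹ ≡ 30 (mod 137), t ≡ 55. Hence N ≡ 4954 + 5375·55 = 300579 (mod 736375).
From N ≡ 300579 (mod 736375) write N = 300579 + 736375t. Substituting into N ≡ 27 (mod 167) gives 736375t ≡ 48 (mod 167), and since 72⁻¹ ≡ 58 (mod 167), t ≡ 112. Hence N ≡ 300579 + 736375·112 = 82774579 (mod 122974625).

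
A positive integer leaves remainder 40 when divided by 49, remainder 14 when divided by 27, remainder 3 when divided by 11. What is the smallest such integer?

7439

From t ≡ 40 (mod 49) write t = 40 + 49s. Substituting into t ≡ 14 (mod 27) gives 49s ≡ 1 (mod 27), and since 22⁻¹ ≡ 16 (mod 27), s ≡ 16. Hence t ≡ 40 + 49·16 = 824 (mod 1323).
From t ≡ 824 (mod 1323) write t = 824 + 1323s. Substituting into t ≡ 3 (mod 11) gives 1323s ≡ 4 (mod 11), and since 3⁻¹ ≡ 4 (mod 11), s ≡ 5. Hence t ≡ 824 + 1323·5 = 7439 (mod 14553).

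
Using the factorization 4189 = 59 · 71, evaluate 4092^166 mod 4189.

403

Mod 59: 4092 ≡ 21; by Fermat, exponent reduces to 166 mod 58 = 50; 21^50 ≡ 49 (mod 59).
Mod 71: 4092 ≡ 45; by Fermat, exponent reduces to 166 mod 70 = 26; 45^26 ≡ 48 (mod 71).
Combine by CRT: x ≡ 49 (mod 59), x ≡ 48 (mod 71) ⇒ x ≡ 403 (mod 4189).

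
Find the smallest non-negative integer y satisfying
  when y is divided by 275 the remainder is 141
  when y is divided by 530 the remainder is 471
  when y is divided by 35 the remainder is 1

169541

Combine the congruences pairwise.
gcd(275, 530) = 5 and 5 | (471 − 141), so the pair is consistent; merging gives y ≡ 23791 (mod 29150), where 29150 = lcm(275, 530).
gcd(29150, 35) = 5 and 5 | (1 − 23791), so the pair is consistent; merging gives y ≡ 169541 (mod 204050), where 204050 = lcm(29150, 35).
The solution is unique modulo lcm(275, 530, 35) = 204050.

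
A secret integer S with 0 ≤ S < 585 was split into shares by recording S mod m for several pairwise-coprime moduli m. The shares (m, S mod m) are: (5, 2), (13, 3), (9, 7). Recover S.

367

The moduli are pairwise coprime; N = 5·13·9 = 585.
N/5 = 117; 117 ≡ 2 (mod 5); 2·3 ≡ 1, so inverse 3.
N/13 = 45; 45 ≡ 6 (mod 13); 6·11 ≡ 1, so inverse 11.
N/9 = 65; 65 ≡ 2 (mod 9); 2·5 ≡ 1, so inverse 5.
S ≡ 2·117·3 + 3·45·11 + 7·65·5 = 4462.
4462 mod 585 = 367.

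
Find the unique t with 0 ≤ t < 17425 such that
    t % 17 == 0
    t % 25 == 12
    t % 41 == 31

2737

From t ≡ 0 (mod 17) write t = 0 + 17s. Substituting into t ≡ 12 (mod 25) gives 17s ≡ 12 (mod 25), and since 17⁻¹ ≡ 3 (mod 25), s ≡ 11. Hence t ≡ 0 + 17·11 = 187 (mod 425).
From t ≡ 187 (mod 425) write t = 187 + 425s. Substituting into t ≡ 31 (mod 41) gives 425s ≡ 8 (mod 41), and since 15⁻¹ ≡ 11 (mod 41), s ≡ 6. Hence t ≡ 187 + 425·6 = 2737 (mod 17425).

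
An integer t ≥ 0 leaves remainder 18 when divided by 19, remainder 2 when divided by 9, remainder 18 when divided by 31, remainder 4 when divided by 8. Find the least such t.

Combine the congruences pairwise.
From t ≡ 18 (mod 19) write t = 18 + 19s. Substituting into t ≡ 2 (mod 9) gives 19s ≡ 2 (mod 9), and since 1⁻¹ ≡ 1 (mod 9), s ≡ 2. Hence t ≡ 18 + 19·2 = 56 (mod 171).
From t ≡ 56 (mod 171) write t = 56 + 171s. Substituting into t ≡ 18 (mod 31) gives 171s ≡ 24 (mod 31), and since 16⁻¹ ≡ 2 (mod 31), s ≡ 17. Hence t ≡ 56 + 171·17 = 2963 (mod 5301).
From t ≡ 2963 (mod 5301) write t = 2963 + 5301s. Substituting into t ≡ 4 (mod 8) gives 5301s ≡ 1 (mod 8), and since 5⁻¹ ≡ 5 (mod 8), s ≡ 5. Hence t ≡ 2963 + 5301·5 = 29468 (mod 42408).

29468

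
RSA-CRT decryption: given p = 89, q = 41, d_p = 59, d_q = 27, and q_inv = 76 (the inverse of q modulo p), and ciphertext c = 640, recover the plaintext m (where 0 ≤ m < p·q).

m₁ = c^(d_p) mod p: c ≡ 17 (mod 89), and 17^59 mod 89 = 9.
m₂ = c^(d_q) mod q: c ≡ 25 (mod 41), and 25^27 mod 41 = 31.
h = q_inv·(m₁ − m₂) mod p = 76·(9 − 31) mod 89 = 19.
m = m₂ + h·q = 31 + 19·41 = 810.

810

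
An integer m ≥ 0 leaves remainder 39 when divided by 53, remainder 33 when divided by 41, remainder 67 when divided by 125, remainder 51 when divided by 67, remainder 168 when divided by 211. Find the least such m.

The moduli are pairwise coprime; N = 53·41·125·67·211 = 3839962625.
N/53 = 72452125; 72452125 ≡ 12 (mod 53); 12·31 ≡ 1, so inverse 31.
N/41 = 93657625; 93657625 ≡ 13 (mod 41); 13·19 ≡ 1, so inverse 19.
N/125 = 30719701; 30719701 ≡ 76 (mod 125); 76·51 ≡ 1, so inverse 51.
N/67 = 57312875; 57312875 ≡ 3 (mod 67); 3·45 ≡ 1, so inverse 45.
N/211 = 18198875; 18198875 ≡ 125 (mod 211); 125·184 ≡ 1, so inverse 184.
m ≡ 39·72452125·31 + 33·93657625·19 + 67·30719701·51 + 51·57312875·45 + 168·18198875·184 = 945383840442.
945383840442 mod 3839962625 = 753034692.

753034692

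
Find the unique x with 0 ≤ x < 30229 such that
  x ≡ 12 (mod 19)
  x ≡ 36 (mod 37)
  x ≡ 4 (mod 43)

The moduli are pairwise coprime; N = 19·37·43 = 30229.
N/19 = 1591; 1591 ≡ 14 (mod 19); 14·15 ≡ 1, so inverse 15.
N/37 = 817; 817 ≡ 3 (mod 37); 3·25 ≡ 1, so inverse 25.
N/43 = 703; 703 ≡ 15 (mod 43); 15·23 ≡ 1, so inverse 23.
x ≡ 12·1591·15 + 36·817·25 + 4·703·23 = 1086356.
1086356 mod 30229 = 28341.

28341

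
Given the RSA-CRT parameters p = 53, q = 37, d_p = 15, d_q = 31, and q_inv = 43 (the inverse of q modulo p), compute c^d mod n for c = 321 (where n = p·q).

58

m₁ = c^(d_p) mod p: c ≡ 3 (mod 53), and 3^15 mod 53 = 5.
m₂ = c^(d_q) mod q: c ≡ 25 (mod 37), and 25^31 mod 37 = 21.
h = q_inv·(m₁ − m₂) mod p = 43·(5 − 21) mod 53 = 1.
m = m₂ + h·q = 21 + 1·37 = 58.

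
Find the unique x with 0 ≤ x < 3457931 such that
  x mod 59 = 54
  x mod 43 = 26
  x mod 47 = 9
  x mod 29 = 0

The moduli are pairwise coprime; N = 59·43·47·29 = 3457931.
N/59 = 58609; 58609 ≡ 22 (mod 59); 22·51 ≡ 1, so inverse 51.
N/43 = 80417; 80417 ≡ 7 (mod 43); 7·37 ≡ 1, so inverse 37.
N/47 = 73573; 73573 ≡ 18 (mod 47); 18·34 ≡ 1, so inverse 34.
N/29 = 119239; 119239 ≡ 20 (mod 29); 20·16 ≡ 1, so inverse 16.
x ≡ 54·58609·51 + 26·80417·37 + 9·73573·34 + 0·119239·16 = 261283678.
261283678 mod 3457931 = 1938853.

1938853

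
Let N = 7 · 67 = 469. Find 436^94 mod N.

303

Mod 7: 436 ≡ 2; by Fermat, exponent reduces to 94 mod 6 = 4; 2^4 ≡ 2 (mod 7).
Mod 67: 436 ≡ 34; by Fermat, exponent reduces to 94 mod 66 = 28; 34^28 ≡ 35 (mod 67).
Combine by CRT: x ≡ 2 (mod 7), x ≡ 35 (mod 67) ⇒ x ≡ 303 (mod 469).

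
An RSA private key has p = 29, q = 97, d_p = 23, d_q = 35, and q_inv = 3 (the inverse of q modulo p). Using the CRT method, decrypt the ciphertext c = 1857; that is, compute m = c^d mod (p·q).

59

m₁ = c^(d_p) mod p: c ≡ 1 (mod 29), and 1^23 mod 29 = 1.
m₂ = c^(d_q) mod q: c ≡ 14 (mod 97), and 14^35 mod 97 = 59.
h = q_inv·(m₁ − m₂) mod p = 3·(1 − 59) mod 29 = 0.
m = m₂ + h·q = 59 + 0·97 = 59.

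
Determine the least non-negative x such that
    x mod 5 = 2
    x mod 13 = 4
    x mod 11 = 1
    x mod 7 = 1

1772

The moduli are pairwise coprime; N = 5·13·11·7 = 5005.
N/5 = 1001; 1001 ≡ 1 (mod 5), inverse 1.
N/13 = 385; 385 ≡ 8 (mod 13); 8·5 ≡ 1, so inverse 5.
N/11 = 455; 455 ≡ 4 (mod 11); 4·3 ≡ 1, so inverse 3.
N/7 = 715; 715 ≡ 1 (mod 7), inverse 1.
x ≡ 2·1001·1 + 4·385·5 + 1·455·3 + 1·715·1 = 11782.
11782 mod 5005 = 1772.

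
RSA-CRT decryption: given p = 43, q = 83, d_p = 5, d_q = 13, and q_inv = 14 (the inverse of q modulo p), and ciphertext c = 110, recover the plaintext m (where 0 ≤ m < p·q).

701

m₁ = c^(d_p) mod p: c ≡ 24 (mod 43), and 24^5 mod 43 = 13.
m₂ = c^(d_q) mod q: c ≡ 27 (mod 83), and 27^13 mod 83 = 37.
h = q_inv·(m₁ − m₂) mod p = 14·(13 − 37) mod 43 = 8.
m = m₂ + h·q = 37 + 8·83 = 701.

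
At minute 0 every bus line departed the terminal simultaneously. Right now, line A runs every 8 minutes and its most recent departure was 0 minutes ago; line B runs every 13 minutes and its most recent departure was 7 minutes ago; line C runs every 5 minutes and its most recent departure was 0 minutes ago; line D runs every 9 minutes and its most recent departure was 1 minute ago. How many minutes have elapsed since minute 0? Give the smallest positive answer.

The moduli are pairwise coprime; N = 8·13·5·9 = 4680.
N/8 = 585; 585 ≡ 1 (mod 8), inverse 1.
N/13 = 360; 360 ≡ 9 (mod 13); 9·3 ≡ 1, so inverse 3.
N/5 = 936; 936 ≡ 1 (mod 5), inverse 1.
N/9 = 520; 520 ≡ 7 (mod 9); 7·4 ≡ 1, so inverse 4.
t ≡ 0·585·1 + 7·360·3 + 0·936·1 + 1·520·4 = 9640.
9640 mod 4680 = 280.

280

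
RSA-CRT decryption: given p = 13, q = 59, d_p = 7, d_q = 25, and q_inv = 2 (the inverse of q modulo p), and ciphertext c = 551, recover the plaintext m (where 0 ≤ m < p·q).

m₁ = c^(d_p) mod p: c ≡ 5 (mod 13), and 5^7 mod 13 = 8.
m₂ = c^(d_q) mod q: c ≡ 20 (mod 59), and 20^25 mod 59 = 22.
h = q_inv·(m₁ − m₂) mod p = 2·(8 − 22) mod 13 = 11.
m = m₂ + h·q = 22 + 11·59 = 671.

671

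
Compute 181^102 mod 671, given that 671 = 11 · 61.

113

Mod 11: 181 ≡ 5; by Fermat, exponent reduces to 102 mod 10 = 2; 5^2 ≡ 3 (mod 11).
Mod 61: 181 ≡ 59; by Fermat, exponent reduces to 102 mod 60 = 42; 59^42 ≡ 52 (mod 61).
Combine by CRT: x ≡ 3 (mod 11), x ≡ 52 (mod 61) ⇒ x ≡ 113 (mod 671).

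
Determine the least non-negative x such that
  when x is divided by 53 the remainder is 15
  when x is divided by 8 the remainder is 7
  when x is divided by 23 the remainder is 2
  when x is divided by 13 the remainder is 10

439

Combine the congruences pairwise.
From x ≡ 15 (mod 53) write x = 15 + 53t. Substituting into x ≡ 7 (mod 8) gives 53t ≡ 0 (mod 8), and since 5⁻¹ ≡ 5 (mod 8), t ≡ 0. Hence x ≡ 15 + 53·0 = 15 (mod 424).
From x ≡ 15 (mod 424) write x = 15 + 424t. Substituting into x ≡ 2 (mod 23) gives 424t ≡ 10 (mod 23), and since 10⁻¹ ≡ 7 (mod 23), t ≡ 1. Hence x ≡ 15 + 424·1 = 439 (mod 9752).
From x ≡ 439 (mod 9752) write x = 439 + 9752t. Substituting into x ≡ 10 (mod 13) gives 9752t ≡ 0 (mod 13), and since 2⁻¹ ≡ 7 (mod 13), t ≡ 0. Hence x ≡ 439 + 9752·0 = 439 (mod 126776).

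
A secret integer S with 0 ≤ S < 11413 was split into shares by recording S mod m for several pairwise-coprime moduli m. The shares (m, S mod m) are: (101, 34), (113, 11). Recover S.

4983

From S ≡ 34 (mod 101) write S = 34 + 101t. Substituting into S ≡ 11 (mod 113) gives 101t ≡ 90 (mod 113), and since 101⁻¹ ≡ 47 (mod 113), t ≡ 49. Hence S ≡ 34 + 101·49 = 4983 (mod 11413).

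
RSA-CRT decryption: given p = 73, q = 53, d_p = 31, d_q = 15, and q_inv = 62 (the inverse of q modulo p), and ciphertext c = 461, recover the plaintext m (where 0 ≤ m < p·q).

645

m₁ = c^(d_p) mod p: c ≡ 23 (mod 73), and 23^31 mod 73 = 61.
m₂ = c^(d_q) mod q: c ≡ 37 (mod 53), and 37^15 mod 53 = 9.
h = q_inv·(m₁ − m₂) mod p = 62·(61 − 9) mod 73 = 12.
m = m₂ + h·q = 9 + 12·53 = 645.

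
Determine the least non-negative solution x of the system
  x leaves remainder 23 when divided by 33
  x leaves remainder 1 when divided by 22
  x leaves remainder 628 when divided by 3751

Combine the congruences pairwise.
gcd(33, 22) = 11 and 11 | (1 − 23), so the pair is consistent; merging gives x ≡ 23 (mod 66), where 66 = lcm(33, 22).
gcd(66, 3751) = 11 and 11 | (628 − 23), so the pair is consistent; merging gives x ≡ 4379 (mod 22506), where 22506 = lcm(66, 3751).
The solution is unique modulo lcm(33, 22, 3751) = 22506.

4379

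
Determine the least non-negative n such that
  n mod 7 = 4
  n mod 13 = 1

From n ≡ 4 (mod 7) write n = 4 + 7t. Substituting into n ≡ 1 (mod 13) gives 7t ≡ 10 (mod 13), and since 7⁻¹ ≡ 2 (mod 13), t ≡ 7. Hence n ≡ 4 + 7·7 = 53 (mod 91).

53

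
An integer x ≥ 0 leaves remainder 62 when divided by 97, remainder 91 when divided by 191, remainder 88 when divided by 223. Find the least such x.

The moduli are pairwise coprime; N = 97·191·223 = 4131521.
N/97 = 42593; 42593 ≡ 10 (mod 97); 10·68 ≡ 1, so inverse 68.
N/191 = 21631; 21631 ≡ 48 (mod 191); 48·4 ≡ 1, so inverse 4.
N/223 = 18527; 18527 ≡ 18 (mod 223); 18·62 ≡ 1, so inverse 62.
x ≡ 62·42593·68 + 91·21631·4 + 88·18527·62 = 288529084.
288529084 mod 4131521 = 3454135.

3454135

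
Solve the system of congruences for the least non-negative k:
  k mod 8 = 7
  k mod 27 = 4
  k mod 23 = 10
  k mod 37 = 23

The moduli are pairwise coprime; N = 8·27·23·37 = 183816.
N/8 = 22977; 22977 ≡ 1 (mod 8), inverse 1.
N/27 = 6808; 6808 ≡ 4 (mod 27); 4·7 ≡ 1, so inverse 7.
N/23 = 7992; 7992 ≡ 11 (mod 23); 11·21 ≡ 1, so inverse 21.
N/37 = 4968; 4968 ≡ 10 (mod 37); 10·26 ≡ 1, so inverse 26.
k ≡ 7·22977·1 + 4·6808·7 + 10·7992·21 + 23·4968·26 = 5000647.
5000647 mod 183816 = 37615.

37615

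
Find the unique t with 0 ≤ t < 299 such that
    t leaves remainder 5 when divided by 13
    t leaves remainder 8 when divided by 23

31

Combine the congruences pairwise.
From t ≡ 5 (mod 13) write t = 5 + 13s. Substituting into t ≡ 8 (mod 23) gives 13s ≡ 3 (mod 23), and since 13⁻¹ ≡ 16 (mod 23), s ≡ 2. Hence t ≡ 5 + 13·2 = 31 (mod 299).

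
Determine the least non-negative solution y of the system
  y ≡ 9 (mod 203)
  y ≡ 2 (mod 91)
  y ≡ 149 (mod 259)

48323

Combine the congruences pairwise.
gcd(203, 91) = 7 and 7 | (2 − 9), so the pair is consistent; merging gives y ≡ 821 (mod 2639), where 2639 = lcm(203, 91).
gcd(2639, 259) = 7 and 7 | (149 − 821), so the pair is consistent; merging gives y ≡ 48323 (mod 97643), where 97643 = lcm(2639, 259).
The solution is unique modulo lcm(203, 91, 259) = 97643.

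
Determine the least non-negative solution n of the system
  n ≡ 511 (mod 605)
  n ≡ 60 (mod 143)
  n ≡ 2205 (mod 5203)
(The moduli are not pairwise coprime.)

272761

gcd(605, 143) = 11 and 11 | (60 − 511), so the pair is consistent; merging gives n ≡ 5351 (mod 7865), where 7865 = lcm(605, 143).
gcd(7865, 5203) = 121 and 121 | (2205 − 5351), so the pair is consistent; merging gives n ≡ 272761 (mod 338195), where 338195 = lcm(7865, 5203).
The solution is unique modulo lcm(605, 143, 5203) = 338195.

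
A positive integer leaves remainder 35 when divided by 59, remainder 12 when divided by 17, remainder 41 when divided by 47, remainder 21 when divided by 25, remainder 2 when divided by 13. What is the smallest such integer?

The moduli are pairwise coprime; N = 59·17·47·25·13 = 15320825.
N/59 = 259675; 259675 ≡ 16 (mod 59); 16·48 ≡ 1, so inverse 48.
N/17 = 901225; 901225 ≡ 4 (mod 17); 4·13 ≡ 1, so inverse 13.
N/47 = 325975; 325975 ≡ 30 (mod 47); 30·11 ≡ 1, so inverse 11.
N/25 = 612833; 612833 ≡ 8 (mod 25); 8·22 ≡ 1, so inverse 22.
N/13 = 1178525; 1178525 ≡ 10 (mod 13); 10·4 ≡ 1, so inverse 4.
t ≡ 35·259675·48 + 12·901225·13 + 41·325975·11 + 21·612833·22 + 2·1178525·4 = 1016416871.
1016416871 mod 15320825 = 5242421.

5242421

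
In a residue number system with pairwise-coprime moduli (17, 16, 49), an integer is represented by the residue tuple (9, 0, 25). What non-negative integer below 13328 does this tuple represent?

12912

From x ≡ 9 (mod 17) write x = 9 + 17t. Substituting into x ≡ 0 (mod 16) gives 17t ≡ 7 (mod 16), and since 1⁻¹ ≡ 1 (mod 16), t ≡ 7. Hence x ≡ 9 + 17·7 = 128 (mod 272).
From x ≡ 128 (mod 272) write x = 128 + 272t. Substituting into x ≡ 25 (mod 49) gives 272t ≡ 44 (mod 49), and since 27⁻¹ ≡ 20 (mod 49), t ≡ 47. Hence x ≡ 128 + 272·47 = 12912 (mod 13328).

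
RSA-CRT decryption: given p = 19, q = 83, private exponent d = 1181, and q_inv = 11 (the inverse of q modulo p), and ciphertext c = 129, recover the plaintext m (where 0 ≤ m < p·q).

1561

d_p = d mod (p−1) = 1181 mod 18 = 11; d_q = d mod (q−1) = 33.
m₁ = c^(d_p) mod p: c ≡ 15 (mod 19), and 15^11 mod 19 = 3.
m₂ = c^(d_q) mod q: c ≡ 46 (mod 83), and 46^33 mod 83 = 67.
h = q_inv·(m₁ − m₂) mod p = 11·(3 − 67) mod 19 = 18.
m = m₂ + h·q = 67 + 18·83 = 1561.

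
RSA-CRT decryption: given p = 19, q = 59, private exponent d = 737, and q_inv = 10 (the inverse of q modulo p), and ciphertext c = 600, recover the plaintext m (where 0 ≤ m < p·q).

d_p = d mod (p−1) = 737 mod 18 = 17; d_q = d mod (q−1) = 41.
m₁ = c^(d_p) mod p: c ≡ 11 (mod 19), and 11^17 mod 19 = 7.
m₂ = c^(d_q) mod q: c ≡ 10 (mod 59), and 10^41 mod 59 = 37.
h = q_inv·(m₁ − m₂) mod p = 10·(7 − 37) mod 19 = 4.
m = m₂ + h·q = 37 + 4·59 = 273.

273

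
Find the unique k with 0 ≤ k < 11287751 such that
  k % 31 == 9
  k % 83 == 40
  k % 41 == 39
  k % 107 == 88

4209468

The moduli are pairwise coprime; N = 31·83·41·107 = 11287751.
N/31 = 364121; 364121 ≡ 26 (mod 31); 26·6 ≡ 1, so inverse 6.
N/83 = 135997; 135997 ≡ 43 (mod 83); 43·56 ≡ 1, so inverse 56.
N/41 = 275311; 275311 ≡ 37 (mod 41); 37·10 ≡ 1, so inverse 10.
N/107 = 105493; 105493 ≡ 98 (mod 107); 98·95 ≡ 1, so inverse 95.
k ≡ 9·364121·6 + 40·135997·56 + 39·275311·10 + 88·105493·95 = 1313588584.
1313588584 mod 11287751 = 4209468.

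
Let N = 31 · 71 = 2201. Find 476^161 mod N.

Mod 31: 476 ≡ 11; by Fermat, exponent reduces to 161 mod 30 = 11; 11^11 ≡ 24 (mod 31).
Mod 71: 476 ≡ 50; by Fermat, exponent reduces to 161 mod 70 = 21; 50^21 ≡ 57 (mod 71).
Combine by CRT: x ≡ 24 (mod 31), x ≡ 57 (mod 71) ⇒ x ≡ 1264 (mod 2201).

1264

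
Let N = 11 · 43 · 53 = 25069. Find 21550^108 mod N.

Mod 11: 21550 ≡ 1; by Fermat, exponent reduces to 108 mod 10 = 8; 1^8 ≡ 1 (mod 11).
Mod 43: 21550 ≡ 7; by Fermat, exponent reduces to 108 mod 42 = 24; 7^24 ≡ 1 (mod 43).
Mod 53: 21550 ≡ 32; by Fermat, exponent reduces to 108 mod 52 = 4; 32^4 ≡ 24 (mod 53).
Combine by CRT: x ≡ 1 (mod 11), x ≡ 1 (mod 43), x ≡ 24 (mod 53) ⇒ x ≡ 16083 (mod 25069).

16083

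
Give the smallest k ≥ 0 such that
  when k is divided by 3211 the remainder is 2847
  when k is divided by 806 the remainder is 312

31746

gcd(3211, 806) = 13 and 13 | (312 − 2847), so the pair is consistent; merging gives k ≡ 31746 (mod 199082), where 199082 = lcm(3211, 806).
The solution is unique modulo lcm(3211, 806) = 199082.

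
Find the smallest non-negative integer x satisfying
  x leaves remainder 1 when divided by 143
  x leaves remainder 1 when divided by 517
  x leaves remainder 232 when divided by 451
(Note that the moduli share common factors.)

gcd(143, 517) = 11 and 11 | (1 − 1), so the pair is consistent; merging gives x ≡ 1 (mod 6721), where 6721 = lcm(143, 517).
gcd(6721, 451) = 11 and 11 | (232 − 1), so the pair is consistent; merging gives x ≡ 33606 (mod 275561), where 275561 = lcm(6721, 451).
The solution is unique modulo lcm(143, 517, 451) = 275561.

33606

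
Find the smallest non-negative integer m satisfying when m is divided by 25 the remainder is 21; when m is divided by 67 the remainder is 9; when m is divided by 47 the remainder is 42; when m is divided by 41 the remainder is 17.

1200046

From m ≡ 21 (mod 25) write m = 21 + 25t. Substituting into m ≡ 9 (mod 67) gives 25t ≡ 55 (mod 67), and since 25⁻¹ ≡ 59 (mod 67), t ≡ 29. Hence m ≡ 21 + 25·29 = 746 (mod 1675).
From m ≡ 746 (mod 1675) write m = 746 + 1675t. Substituting into m ≡ 42 (mod 47) gives 1675t ≡ 1 (mod 47), and since 30⁻¹ ≡ 11 (mod 47), t ≡ 11. Hence m ≡ 746 + 1675·11 = 19171 (mod 78725).
From m ≡ 19171 (mod 78725) write m = 19171 + 78725t. Substituting into m ≡ 17 (mod 41) gives 78725t ≡ 34 (mod 41), and since 5⁻¹ ≡ 33 (mod 41), t ≡ 15. Hence m ≡ 19171 + 78725·15 = 1200046 (mod 3227725).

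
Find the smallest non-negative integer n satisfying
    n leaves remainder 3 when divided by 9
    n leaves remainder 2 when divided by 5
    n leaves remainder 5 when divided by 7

The moduli are pairwise coprime; M = 9·5·7 = 315.
M/9 = 35; 35 ≡ 8 (mod 9); 8·8 ≡ 1, so inverse 8.
M/5 = 63; 63 ≡ 3 (mod 5); 3·2 ≡ 1, so inverse 2.
M/7 = 45; 45 ≡ 3 (mod 7); 3·5 ≡ 1, so inverse 5.
n ≡ 3·35·8 + 2·63·2 + 5·45·5 = 2217.
2217 mod 315 = 12.

12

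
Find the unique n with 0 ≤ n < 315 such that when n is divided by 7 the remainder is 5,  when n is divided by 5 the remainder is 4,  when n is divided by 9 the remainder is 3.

Combine the congruences pairwise.
From n ≡ 5 (mod 7) write n = 5 + 7t. Substituting into n ≡ 4 (mod 5) gives 7t ≡ 4 (mod 5), and since 2⁻¹ ≡ 3 (mod 5), t ≡ 2. Hence n ≡ 5 + 7·2 = 19 (mod 35).
From n ≡ 19 (mod 35) write n = 19 + 35t. Substituting into n ≡ 3 (mod 9) gives 35t ≡ 2 (mod 9), and since 8⁻¹ ≡ 8 (mod 9), t ≡ 7. Hence n ≡ 19 + 35·7 = 264 (mod 315).

264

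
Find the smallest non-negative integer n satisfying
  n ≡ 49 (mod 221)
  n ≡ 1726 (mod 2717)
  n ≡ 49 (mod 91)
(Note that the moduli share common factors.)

Combine the congruences pairwise.
gcd(221, 2717) = 13 and 13 | (1726 − 49), so the pair is consistent; merging gives n ≡ 42481 (mod 46189), where 46189 = lcm(221, 2717).
gcd(46189, 91) = 13 and 13 | (49 − 42481), so the pair is consistent; merging gives n ≡ 181048 (mod 323323), where 323323 = lcm(46189, 91).
The solution is unique modulo lcm(221, 2717, 91) = 323323.

181048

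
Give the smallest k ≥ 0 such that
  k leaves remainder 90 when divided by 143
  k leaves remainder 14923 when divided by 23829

62581

gcd(143, 23829) = 13 and 13 | (14923 − 90), so the pair is consistent; merging gives k ≡ 62581 (mod 262119), where 262119 = lcm(143, 23829).
The solution is unique modulo lcm(143, 23829) = 262119.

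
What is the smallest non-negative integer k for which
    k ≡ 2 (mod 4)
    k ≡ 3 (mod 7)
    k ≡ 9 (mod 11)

From k ≡ 2 (mod 4) write k = 2 + 4t. Substituting into k ≡ 3 (mod 7) gives 4t ≡ 1 (mod 7), and since 4⁻¹ ≡ 2 (mod 7), t ≡ 2. Hence k ≡ 2 + 4·2 = 10 (mod 28).
From k ≡ 10 (mod 28) write k = 10 + 28t. Substituting into k ≡ 9 (mod 11) gives 28t ≡ 10 (mod 11), and since 6⁻¹ ≡ 2 (mod 11), t ≡ 9. Hence k ≡ 10 + 28·9 = 262 (mod 308).

262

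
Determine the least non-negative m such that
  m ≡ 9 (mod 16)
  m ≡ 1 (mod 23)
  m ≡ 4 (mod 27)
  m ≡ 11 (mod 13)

From m ≡ 9 (mod 16) write m = 9 + 16t. Substituting into m ≡ 1 (mod 23) gives 16t ≡ 15 (mod 23), and since 16⁻¹ ≡ 13 (mod 23), t ≡ 11. Hence m ≡ 9 + 16·11 = 185 (mod 368).
From m ≡ 185 (mod 368) write m = 185 + 368t. Substituting into m ≡ 4 (mod 27) gives 368t ≡ 8 (mod 27), and since 17⁻¹ ≡ 8 (mod 27), t ≡ 10. Hence m ≡ 185 + 368·10 = 3865 (mod 9936).
From m ≡ 3865 (mod 9936) write m = 3865 + 9936t. Substituting into m ≡ 11 (mod 13) gives 9936t ≡ 7 (mod 13), and since 4⁻¹ ≡ 10 (mod 13), t ≡ 5. Hence m ≡ 3865 + 9936·5 = 53545 (mod 129168).

53545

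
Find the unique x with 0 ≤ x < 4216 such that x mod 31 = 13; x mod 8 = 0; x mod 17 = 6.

From x ≡ 13 (mod 31) write x = 13 + 31t. Substituting into x ≡ 0 (mod 8) gives 31t ≡ 3 (mod 8), and since 7⁻¹ ≡ 7 (mod 8), t ≡ 5. Hence x ≡ 13 + 31·5 = 168 (mod 248).
From x ≡ 168 (mod 248) write x = 168 + 248t. Substituting into x ≡ 6 (mod 17) gives 248t ≡ 8 (mod 17), and since 10⁻¹ ≡ 12 (mod 17), t ≡ 11. Hence x ≡ 168 + 248·11 = 2896 (mod 4216).

2896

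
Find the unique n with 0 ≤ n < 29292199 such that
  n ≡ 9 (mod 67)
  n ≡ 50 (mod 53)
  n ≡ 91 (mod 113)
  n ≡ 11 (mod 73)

From n ≡ 9 (mod 67) write n = 9 + 67t. Substituting into n ≡ 50 (mod 53) gives 67t ≡ 41 (mod 53), and since 14⁻¹ ≡ 19 (mod 53), t ≡ 37. Hence n ≡ 9 + 67·37 = 2488 (mod 3551).
From n ≡ 2488 (mod 3551) write n = 2488 + 3551t. Substituting into n ≡ 91 (mod 113) gives 3551t ≡ 89 (mod 113), and since 48⁻¹ ≡ 73 (mod 113), t ≡ 56. Hence n ≡ 2488 + 3551·56 = 201344 (mod 401263).
From n ≡ 201344 (mod 401263) write n = 201344 + 401263t. Substituting into n ≡ 11 (mod 73) gives 401263t ≡ 1 (mod 73), and since 55⁻¹ ≡ 4 (mod 73), t ≡ 4. Hence n ≡ 201344 + 401263·4 = 1806396 (mod 29292199).

1806396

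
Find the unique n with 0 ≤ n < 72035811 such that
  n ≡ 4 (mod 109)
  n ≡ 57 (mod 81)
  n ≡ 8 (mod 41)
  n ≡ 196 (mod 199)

From n ≡ 4 (mod 109) write n = 4 + 109t. Substituting into n ≡ 57 (mod 81) gives 109t ≡ 53 (mod 81), and since 28⁻¹ ≡ 55 (mod 81), t ≡ 80. Hence n ≡ 4 + 109·80 = 8724 (mod 8829).
From n ≡ 8724 (mod 8829) write n = 8724 + 8829t. Substituting into n ≡ 8 (mod 41) gives 8829t ≡ 17 (mod 41), and since 14⁻¹ ≡ 3 (mod 41), t ≡ 10. Hence n ≡ 8724 + 8829·10 = 97014 (mod 361989).
From n ≡ 97014 (mod 361989) write n = 97014 + 361989t. Substituting into n ≡ 196 (mod 199) gives 361989t ≡ 95 (mod 199), and since 8⁻¹ ≡ 25 (mod 199), t ≡ 186. Hence n ≡ 97014 + 361989·186 = 67426968 (mod 72035811).

67426968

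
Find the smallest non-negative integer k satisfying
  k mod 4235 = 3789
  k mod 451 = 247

113899

gcd(4235, 451) = 11 and 11 | (247 − 3789), so the pair is consistent; merging gives k ≡ 113899 (mod 173635), where 173635 = lcm(4235, 451).
The solution is unique modulo lcm(4235, 451) = 173635.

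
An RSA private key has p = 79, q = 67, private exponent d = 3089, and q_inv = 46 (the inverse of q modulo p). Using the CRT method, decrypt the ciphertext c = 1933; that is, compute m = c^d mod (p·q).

3357

d_p = d mod (p−1) = 3089 mod 78 = 47; d_q = d mod (q−1) = 53.
m₁ = c^(d_p) mod p: c ≡ 37 (mod 79), and 37^47 mod 79 = 39.
m₂ = c^(d_q) mod q: c ≡ 57 (mod 67), and 57^53 mod 67 = 7.
h = q_inv·(m₁ − m₂) mod p = 46·(39 − 7) mod 79 = 50.
m = m₂ + h·q = 7 + 50·67 = 3357.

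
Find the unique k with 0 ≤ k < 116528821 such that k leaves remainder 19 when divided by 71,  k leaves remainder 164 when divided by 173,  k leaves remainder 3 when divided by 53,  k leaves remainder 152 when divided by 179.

From k ≡ 19 (mod 71) write k = 19 + 71t. Substituting into k ≡ 164 (mod 173) gives 71t ≡ 145 (mod 173), and since 71⁻¹ ≡ 39 (mod 173), t ≡ 119. Hence k ≡ 19 + 71·119 = 8468 (mod 12283).
From k ≡ 8468 (mod 12283) write k = 8468 + 12283t. Substituting into k ≡ 3 (mod 53) gives 12283t ≡ 15 (mod 53), and since 40⁻¹ ≡ 4 (mod 53), t ≡ 7. Hence k ≡ 8468 + 12283·7 = 94449 (mod 650999).
From k ≡ 94449 (mod 650999) write k = 94449 + 650999t. Substituting into k ≡ 152 (mod 179) gives 650999t ≡ 36 (mod 179), and since 155⁻¹ ≡ 82 (mod 179), t ≡ 88. Hence k ≡ 94449 + 650999·88 = 57382361 (mod 116528821).

57382361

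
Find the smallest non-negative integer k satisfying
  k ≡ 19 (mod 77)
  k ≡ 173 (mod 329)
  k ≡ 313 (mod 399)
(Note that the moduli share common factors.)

gcd(77, 329) = 7 and 7 | (173 − 19), so the pair is consistent; merging gives k ≡ 173 (mod 3619), where 3619 = lcm(77, 329).
gcd(3619, 399) = 7 and 7 | (313 − 173), so the pair is consistent; merging gives k ≡ 18268 (mod 206283), where 206283 = lcm(3619, 399).
The solution is unique modulo lcm(77, 329, 399) = 206283.

18268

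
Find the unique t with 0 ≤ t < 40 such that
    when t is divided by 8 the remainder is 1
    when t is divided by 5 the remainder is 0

25

From t ≡ 1 (mod 8) write t = 1 + 8s. Substituting into t ≡ 0 (mod 5) gives 8s ≡ 4 (mod 5), and since 3⁻¹ ≡ 2 (mod 5), s ≡ 3. Hence t ≡ 1 + 8·3 = 25 (mod 40).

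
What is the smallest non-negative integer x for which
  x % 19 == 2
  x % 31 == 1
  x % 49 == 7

Combine the congruences pairwise.
From x ≡ 2 (mod 19) write x = 2 + 19t. Substituting into x ≡ 1 (mod 31) gives 19t ≡ 30 (mod 31), and since 19⁻¹ ≡ 18 (mod 31), t ≡ 13. Hence x ≡ 2 + 19·13 = 249 (mod 589).
From x ≡ 249 (mod 589) write x = 249 + 589t. Substituting into x ≡ 7 (mod 49) gives 589t ≡ 3 (mod 49), and since 1⁻¹ ≡ 1 (mod 49), t ≡ 3. Hence x ≡ 249 + 589·3 = 2016 (mod 28861).

2016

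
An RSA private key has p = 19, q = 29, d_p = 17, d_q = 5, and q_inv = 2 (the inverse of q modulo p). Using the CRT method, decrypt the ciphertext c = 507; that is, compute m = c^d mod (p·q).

193

m₁ = c^(d_p) mod p: c ≡ 13 (mod 19), and 13^17 mod 19 = 3.
m₂ = c^(d_q) mod q: c ≡ 14 (mod 29), and 14^5 mod 29 = 19.
h = q_inv·(m₁ − m₂) mod p = 2·(3 − 19) mod 19 = 6.
m = m₂ + h·q = 19 + 6·29 = 193.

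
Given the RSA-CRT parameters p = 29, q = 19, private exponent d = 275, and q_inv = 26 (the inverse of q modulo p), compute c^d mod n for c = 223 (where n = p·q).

371

d_p = d mod (p−1) = 275 mod 28 = 23; d_q = d mod (q−1) = 5.
m₁ = c^(d_p) mod p: c ≡ 20 (mod 29), and 20^23 mod 29 = 23.
m₂ = c^(d_q) mod q: c ≡ 14 (mod 19), and 14^5 mod 19 = 10.
h = q_inv·(m₁ − m₂) mod p = 26·(23 − 10) mod 29 = 19.
m = m₂ + h·q = 10 + 19·19 = 371.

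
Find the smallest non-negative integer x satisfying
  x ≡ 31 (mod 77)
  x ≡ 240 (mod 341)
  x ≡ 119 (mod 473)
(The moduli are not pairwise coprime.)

82421

Combine the congruences pairwise.
gcd(77, 341) = 11 and 11 | (240 − 31), so the pair is consistent; merging gives x ≡ 1263 (mod 2387), where 2387 = lcm(77, 341).
gcd(2387, 473) = 11 and 11 | (119 − 1263), so the pair is consistent; merging gives x ≡ 82421 (mod 102641), where 102641 = lcm(2387, 473).
The solution is unique modulo lcm(77, 341, 473) = 102641.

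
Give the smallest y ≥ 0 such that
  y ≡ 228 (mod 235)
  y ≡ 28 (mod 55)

Combine the congruences pairwise.
gcd(235, 55) = 5 and 5 | (28 − 228), so the pair is consistent; merging gives y ≡ 1403 (mod 2585), where 2585 = lcm(235, 55).
The solution is unique modulo lcm(235, 55) = 2585.

1403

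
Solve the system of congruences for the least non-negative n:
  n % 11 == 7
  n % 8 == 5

29

From n ≡ 7 (mod 11) write n = 7 + 11t. Substituting into n ≡ 5 (mod 8) gives 11t ≡ 6 (mod 8), and since 3⁻¹ ≡ 3 (mod 8), t ≡ 2. Hence n ≡ 7 + 11·2 = 29 (mod 88).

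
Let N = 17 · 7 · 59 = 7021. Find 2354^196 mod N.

Mod 17: 2354 ≡ 8; by Fermat, exponent reduces to 196 mod 16 = 4; 8^4 ≡ 16 (mod 17).
Mod 7: 2354 ≡ 2; by Fermat, exponent reduces to 196 mod 6 = 4; 2^4 ≡ 2 (mod 7).
Mod 59: 2354 ≡ 53; by Fermat, exponent reduces to 196 mod 58 = 22; 53^22 ≡ 28 (mod 59).
Combine by CRT: x ≡ 16 (mod 17), x ≡ 2 (mod 7), x ≡ 28 (mod 59) ⇒ x ≡ 1444 (mod 7021).

1444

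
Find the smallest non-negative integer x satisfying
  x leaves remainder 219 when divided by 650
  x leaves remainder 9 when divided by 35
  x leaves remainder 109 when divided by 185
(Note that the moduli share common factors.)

gcd(650, 35) = 5 and 5 | (9 − 219), so the pair is consistent; merging gives x ≡ 219 (mod 4550), where 4550 = lcm(650, 35).
gcd(4550, 185) = 5 and 5 | (109 − 219), so the pair is consistent; merging gives x ≡ 164019 (mod 168350), where 168350 = lcm(4550, 185).
The solution is unique modulo lcm(650, 35, 185) = 168350.

164019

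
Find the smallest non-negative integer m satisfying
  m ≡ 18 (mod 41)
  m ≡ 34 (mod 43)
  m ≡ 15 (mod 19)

15557

The moduli are pairwise coprime; N = 41·43·19 = 33497.
N/41 = 817; 817 ≡ 38 (mod 41); 38·27 ≡ 1, so inverse 27.
N/43 = 779; 779 ≡ 5 (mod 43); 5·26 ≡ 1, so inverse 26.
N/19 = 1763; 1763 ≡ 15 (mod 19); 15·14 ≡ 1, so inverse 14.
m ≡ 18·817·27 + 34·779·26 + 15·1763·14 = 1455928.
1455928 mod 33497 = 15557.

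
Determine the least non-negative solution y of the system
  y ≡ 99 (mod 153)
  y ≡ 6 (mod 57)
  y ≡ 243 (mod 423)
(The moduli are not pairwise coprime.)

9126

gcd(153, 57) = 3 and 3 | (6 − 99), so the pair is consistent; merging gives y ≡ 405 (mod 2907), where 2907 = lcm(153, 57).
gcd(2907, 423) = 9 and 9 | (243 − 405), so the pair is consistent; merging gives y ≡ 9126 (mod 136629), where 136629 = lcm(2907, 423).
The solution is unique modulo lcm(153, 57, 423) = 136629.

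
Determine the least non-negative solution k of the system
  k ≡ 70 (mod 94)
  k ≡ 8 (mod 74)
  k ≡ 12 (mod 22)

Combine the congruences pairwise.
gcd(94, 74) = 2 and 2 | (8 − 70), so the pair is consistent; merging gives k ≡ 822 (mod 3478), where 3478 = lcm(94, 74).
gcd(3478, 22) = 2 and 2 | (12 − 822), so the pair is consistent; merging gives k ≡ 7778 (mod 38258), where 38258 = lcm(3478, 22).
The solution is unique modulo lcm(94, 74, 22) = 38258.

7778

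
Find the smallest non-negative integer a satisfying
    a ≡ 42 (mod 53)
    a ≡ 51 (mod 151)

From a ≡ 42 (mod 53) write a = 42 + 53t. Substituting into a ≡ 51 (mod 151) gives 53t ≡ 9 (mod 151), and since 53⁻¹ ≡ 57 (mod 151), t ≡ 60. Hence a ≡ 42 + 53·60 = 3222 (mod 8003).

3222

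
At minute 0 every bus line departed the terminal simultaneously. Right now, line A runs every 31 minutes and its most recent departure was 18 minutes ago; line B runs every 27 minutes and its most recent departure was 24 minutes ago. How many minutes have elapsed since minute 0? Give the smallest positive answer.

From t ≡ 18 (mod 31) write t = 18 + 31s. Substituting into t ≡ 24 (mod 27) gives 31s ≡ 6 (mod 27), and since 4⁻¹ ≡ 7 (mod 27), s ≡ 15. Hence t ≡ 18 + 31·15 = 483 (mod 837).

483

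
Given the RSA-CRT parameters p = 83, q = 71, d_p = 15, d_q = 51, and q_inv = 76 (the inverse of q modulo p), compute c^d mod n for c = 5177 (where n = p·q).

3512

m₁ = c^(d_p) mod p: c ≡ 31 (mod 83), and 31^15 mod 83 = 26.
m₂ = c^(d_q) mod q: c ≡ 65 (mod 71), and 65^51 mod 71 = 33.
h = q_inv·(m₁ − m₂) mod p = 76·(26 − 33) mod 83 = 49.
m = m₂ + h·q = 33 + 49·71 = 3512.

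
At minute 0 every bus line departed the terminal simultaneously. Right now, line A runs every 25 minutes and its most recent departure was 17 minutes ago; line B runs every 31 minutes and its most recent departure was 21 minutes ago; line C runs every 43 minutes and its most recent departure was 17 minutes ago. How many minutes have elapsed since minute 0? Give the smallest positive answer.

The moduli are pairwise coprime; N = 25·31·43 = 33325.
N/25 = 1333; 1333 ≡ 8 (mod 25); 8·22 ≡ 1, so inverse 22.
N/31 = 1075; 1075 ≡ 21 (mod 31); 21·3 ≡ 1, so inverse 3.
N/43 = 775; 775 ≡ 1 (mod 43), inverse 1.
t ≡ 17·1333·22 + 21·1075·3 + 17·775·1 = 579442.
579442 mod 33325 = 12917.

12917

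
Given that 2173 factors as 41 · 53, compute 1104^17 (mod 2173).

Mod 41: 1104 ≡ 38; 38^17 ≡ 38 (mod 41).
Mod 53: 1104 ≡ 44; 44^17 ≡ 42 (mod 53).
Combine by CRT: x ≡ 38 (mod 41), x ≡ 42 (mod 53) ⇒ x ≡ 1473 (mod 2173).

1473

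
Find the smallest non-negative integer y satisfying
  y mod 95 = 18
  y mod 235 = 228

2108

gcd(95, 235) = 5 and 5 | (228 − 18), so the pair is consistent; merging gives y ≡ 2108 (mod 4465), where 4465 = lcm(95, 235).
The solution is unique modulo lcm(95, 235) = 4465.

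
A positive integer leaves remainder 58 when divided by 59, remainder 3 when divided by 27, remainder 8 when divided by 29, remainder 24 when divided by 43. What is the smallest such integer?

1208496

Combine the congruences pairwise.
From x ≡ 58 (mod 59) write x = 58 + 59t. Substituting into x ≡ 3 (mod 27) gives 59t ≡ 26 (mod 27), and since 5⁻¹ ≡ 11 (mod 27), t ≡ 16. Hence x ≡ 58 + 59·16 = 1002 (mod 1593).
From x ≡ 1002 (mod 1593) write x = 1002 + 1593t. Substituting into x ≡ 8 (mod 29) gives 1593t ≡ 21 (mod 29), and since 27⁻¹ ≡ 14 (mod 29), t ≡ 4. Hence x ≡ 1002 + 1593·4 = 7374 (mod 46197).
From x ≡ 7374 (mod 46197) write x = 7374 + 46197t. Substituting into x ≡ 24 (mod 43) gives 46197t ≡ 3 (mod 43), and since 15⁻¹ ≡ 23 (mod 43), t ≡ 26. Hence x ≡ 7374 + 46197·26 = 1208496 (mod 1986471).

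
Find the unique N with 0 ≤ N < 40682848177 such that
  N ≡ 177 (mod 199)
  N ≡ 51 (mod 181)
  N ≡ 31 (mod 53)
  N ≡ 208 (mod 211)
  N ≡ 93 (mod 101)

32738784473

The moduli are pairwise coprime; M = 199·181·53·211·101 = 40682848177.
M/199 = 204436423; 204436423 ≡ 141 (mod 199); 141·24 ≡ 1, so inverse 24.
M/181 = 224767117; 224767117 ≡ 50 (mod 181); 50·105 ≡ 1, so inverse 105.
M/53 = 767600909; 767600909 ≡ 1 (mod 53), inverse 1.
M/211 = 192809707; 192809707 ≡ 17 (mod 211); 17·149 ≡ 1, so inverse 149.
M/101 = 402800477; 402800477 ≡ 54 (mod 101); 54·58 ≡ 1, so inverse 58.
N ≡ 177·204436423·24 + 51·224767117·105 + 31·767600909·1 + 208·192809707·149 + 93·402800477·58 = 10244133676900.
10244133676900 mod 40682848177 = 32738784473.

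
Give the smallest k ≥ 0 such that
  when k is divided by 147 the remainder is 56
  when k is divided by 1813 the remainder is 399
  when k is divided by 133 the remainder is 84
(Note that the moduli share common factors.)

36659

gcd(147, 1813) = 49 and 49 | (399 − 56), so the pair is consistent; merging gives k ≡ 4025 (mod 5439), where 5439 = lcm(147, 1813).
gcd(5439, 133) = 7 and 7 | (84 − 4025), so the pair is consistent; merging gives k ≡ 36659 (mod 103341), where 103341 = lcm(5439, 133).
The solution is unique modulo lcm(147, 1813, 133) = 103341.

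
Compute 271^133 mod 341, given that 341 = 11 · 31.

46

Mod 11: 271 ≡ 7; by Fermat, exponent reduces to 133 mod 10 = 3; 7^3 ≡ 2 (mod 11).
Mod 31: 271 ≡ 23; by Fermat, exponent reduces to 133 mod 30 = 13; 23^13 ≡ 15 (mod 31).
Combine by CRT: x ≡ 2 (mod 11), x ≡ 15 (mod 31) ⇒ x ≡ 46 (mod 341).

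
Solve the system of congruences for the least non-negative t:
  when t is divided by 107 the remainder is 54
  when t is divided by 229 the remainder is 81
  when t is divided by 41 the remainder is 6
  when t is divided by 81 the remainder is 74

The moduli are pairwise coprime; N = 107·229·41·81 = 81374463.
N/107 = 760509; 760509 ≡ 60 (mod 107); 60·66 ≡ 1, so inverse 66.
N/229 = 355347; 355347 ≡ 168 (mod 229); 168·15 ≡ 1, so inverse 15.
N/41 = 1984743; 1984743 ≡ 15 (mod 41); 15·11 ≡ 1, so inverse 11.
N/81 = 1004623; 1004623 ≡ 61 (mod 81); 61·4 ≡ 1, so inverse 4.
t ≡ 54·760509·66 + 81·355347·15 + 6·1984743·11 + 74·1004623·4 = 3570562127.
3570562127 mod 81374463 = 71460218.

71460218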